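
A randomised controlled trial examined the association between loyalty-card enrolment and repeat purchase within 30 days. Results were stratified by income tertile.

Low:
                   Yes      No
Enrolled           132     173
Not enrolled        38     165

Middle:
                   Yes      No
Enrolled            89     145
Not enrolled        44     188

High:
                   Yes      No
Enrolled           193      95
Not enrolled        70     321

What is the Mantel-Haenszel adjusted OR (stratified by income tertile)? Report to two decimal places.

OR_MH = Σ(aᵢdᵢ/nᵢ) / Σ(bᵢcᵢ/nᵢ), where nᵢ is the stratum total.
Stratum 1 (Low): n = 508; a·d/n = 132·165/508 = 42.8740; b·c/n = 173·38/508 = 12.9409
Stratum 2 (Middle): n = 466; a·d/n = 89·188/466 = 35.9056; b·c/n = 145·44/466 = 13.6910
Stratum 3 (High): n = 679; a·d/n = 193·321/679 = 91.2415; b·c/n = 95·70/679 = 9.7938
OR_MH = (42.8740 + 35.9056 + 91.2415) / (12.9409 + 13.6910 + 9.7938) = 170.0211 / 36.4257 = 4.66761

4.67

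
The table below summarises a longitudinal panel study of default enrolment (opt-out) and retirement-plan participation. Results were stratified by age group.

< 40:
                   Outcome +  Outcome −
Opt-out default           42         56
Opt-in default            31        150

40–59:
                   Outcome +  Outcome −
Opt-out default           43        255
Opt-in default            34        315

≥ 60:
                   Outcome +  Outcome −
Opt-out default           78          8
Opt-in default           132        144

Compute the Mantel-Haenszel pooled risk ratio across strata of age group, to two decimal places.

RR_MH = Σ(aᵢ·n₀ᵢ/nᵢ) / Σ(cᵢ·n₁ᵢ/nᵢ), with n₁ᵢ = aᵢ+bᵢ (exposed), n₀ᵢ = cᵢ+dᵢ (unexposed), nᵢ = n₁ᵢ+n₀ᵢ.
Stratum 1 (< 40): n₁ = 98, n₀ = 181, n = 279; a·n₀/n = 42·181/279 = 27.2473; c·n₁/n = 31·98/279 = 10.8889
Stratum 2 (40–59): n₁ = 298, n₀ = 349, n = 647; a·n₀/n = 43·349/647 = 23.1947; c·n₁/n = 34·298/647 = 15.6600
Stratum 3 (≥ 60): n₁ = 86, n₀ = 276, n = 362; a·n₀/n = 78·276/362 = 59.4696; c·n₁/n = 132·86/362 = 31.3591
RR_MH = (27.2473 + 23.1947 + 59.4696) / (10.8889 + 15.6600 + 31.3591) = 109.9117 / 57.9080 = 1.89804

1.90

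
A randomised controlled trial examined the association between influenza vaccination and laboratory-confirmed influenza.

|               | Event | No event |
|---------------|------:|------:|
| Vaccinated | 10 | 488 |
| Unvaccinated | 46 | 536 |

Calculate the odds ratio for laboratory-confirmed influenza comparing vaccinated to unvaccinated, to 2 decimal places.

Cells: a = 10, b = 488, c = 46, d = 536.
OR = (a·d)/(b·c) = (10 × 536) / (488 × 46) = 5360 / 22448 = 0.23877
Exposure is associated with lower odds of laboratory-confirmed influenza (OR = 0.24 < 1).

0.24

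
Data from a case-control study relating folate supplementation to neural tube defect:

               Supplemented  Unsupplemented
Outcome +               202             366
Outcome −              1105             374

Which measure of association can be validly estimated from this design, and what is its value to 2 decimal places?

Reading the table with exposure as columns: a = 202 (Supplemented, case), b = 1105 (Supplemented, non-case), c = 366 (Unsupplemented, case), d = 374.
This is a case-control study: participants were sampled on outcome status, so risks in the source population cannot be estimated directly — relative risk is not valid here. The odds ratio is the appropriate measure.
OR = (a·d)/(b·c) = (202 × 374) / (1105 × 366) = 75548 / 404430 = 0.18680

0.19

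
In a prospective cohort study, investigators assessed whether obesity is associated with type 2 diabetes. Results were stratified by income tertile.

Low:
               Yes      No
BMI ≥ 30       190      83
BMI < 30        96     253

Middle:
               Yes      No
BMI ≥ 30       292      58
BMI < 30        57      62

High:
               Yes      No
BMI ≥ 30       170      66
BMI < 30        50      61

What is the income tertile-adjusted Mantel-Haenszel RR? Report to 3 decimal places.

1.981

RR_MH = Σ(aᵢ·n₀ᵢ/nᵢ) / Σ(cᵢ·n₁ᵢ/nᵢ), with n₁ᵢ = aᵢ+bᵢ (exposed), n₀ᵢ = cᵢ+dᵢ (unexposed), nᵢ = n₁ᵢ+n₀ᵢ.
Stratum 1 (Low): n₁ = 273, n₀ = 349, n = 622; a·n₀/n = 190·349/622 = 106.6077; c·n₁/n = 96·273/622 = 42.1350
Stratum 2 (Middle): n₁ = 350, n₀ = 119, n = 469; a·n₀/n = 292·119/469 = 74.0896; c·n₁/n = 57·350/469 = 42.5373
Stratum 3 (High): n₁ = 236, n₀ = 111, n = 347; a·n₀/n = 170·111/347 = 54.3804; c·n₁/n = 50·236/347 = 34.0058
RR_MH = (106.6077 + 74.0896 + 54.3804) / (42.1350 + 42.5373 + 34.0058) = 235.0777 / 118.6781 = 1.98080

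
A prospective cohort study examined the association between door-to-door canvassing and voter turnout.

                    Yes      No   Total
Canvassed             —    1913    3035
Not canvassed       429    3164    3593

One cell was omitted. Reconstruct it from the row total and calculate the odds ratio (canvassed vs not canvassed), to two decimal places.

The missing cell is in the exposed row: 3035 − 1913 = 1122.
So a = 1122, b = 1913, c = 429, d = 3164.
OR = (a·d)/(b·c) = (1122 × 3164) / (1913 × 429) = 3550008 / 820677 = 4.32571

4.33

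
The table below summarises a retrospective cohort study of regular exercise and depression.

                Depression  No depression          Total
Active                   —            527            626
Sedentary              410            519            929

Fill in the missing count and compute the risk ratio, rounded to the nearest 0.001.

0.358

The missing cell is in the exposed row: 626 − 527 = 99.
So a = 99, b = 527, c = 410, d = 519.
RR = [a/(a+b)] / [c/(c+d)] = (99/626) / (410/929) = 0.15815/0.44133 = 0.35834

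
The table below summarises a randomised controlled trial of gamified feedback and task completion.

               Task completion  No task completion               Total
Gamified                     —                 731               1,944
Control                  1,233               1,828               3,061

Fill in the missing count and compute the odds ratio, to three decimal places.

2.460

The missing cell is in the exposed row: 1944 − 731 = 1213.
So a = 1213, b = 731, c = 1233, d = 1828.
OR = (a·d)/(b·c) = (1213 × 1828) / (731 × 1233) = 2217364 / 901323 = 2.46012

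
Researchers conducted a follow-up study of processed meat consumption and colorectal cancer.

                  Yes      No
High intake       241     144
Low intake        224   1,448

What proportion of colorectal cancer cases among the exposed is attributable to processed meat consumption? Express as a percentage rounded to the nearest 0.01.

78.60

Cells: a = 241, b = 144, c = 224, d = 1448.
Risk in exposed = 241/385 = 0.62597; risk in unexposed = 224/1672 = 0.13397.
RR = 0.62597/0.13397 = 4.67245
AR% = (RR − 1)/RR × 100 = (4.67245 − 1)/4.67245 × 100 = 78.5979%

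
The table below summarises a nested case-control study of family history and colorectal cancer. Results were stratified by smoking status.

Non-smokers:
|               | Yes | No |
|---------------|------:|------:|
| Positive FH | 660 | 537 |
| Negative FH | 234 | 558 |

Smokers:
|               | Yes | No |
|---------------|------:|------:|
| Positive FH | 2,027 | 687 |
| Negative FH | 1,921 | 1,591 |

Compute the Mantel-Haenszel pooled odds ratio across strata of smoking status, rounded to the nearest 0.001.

2.556

OR_MH = Σ(aᵢdᵢ/nᵢ) / Σ(bᵢcᵢ/nᵢ), where nᵢ is the stratum total.
Stratum 1 (Non-smokers): n = 1989; a·d/n = 660·558/1989 = 185.1584; b·c/n = 537·234/1989 = 63.1765
Stratum 2 (Smokers): n = 6226; a·d/n = 2027·1591/6226 = 517.9822; b·c/n = 687·1921/6226 = 211.9703
OR_MH = (185.1584 + 517.9822) / (63.1765 + 211.9703) = 703.1405 / 275.1468 = 2.55551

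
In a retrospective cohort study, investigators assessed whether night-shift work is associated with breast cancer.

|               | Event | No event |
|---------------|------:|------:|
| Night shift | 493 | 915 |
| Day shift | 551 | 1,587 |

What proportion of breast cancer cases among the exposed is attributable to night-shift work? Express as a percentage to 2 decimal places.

Cells: a = 493, b = 915, c = 551, d = 1587.
Risk in exposed = 493/1408 = 0.35014; risk in unexposed = 551/2138 = 0.25772.
RR = 0.35014/0.25772 = 1.35863
AR% = (RR − 1)/RR × 100 = (1.35863 − 1)/1.35863 × 100 = 26.3963%

26.40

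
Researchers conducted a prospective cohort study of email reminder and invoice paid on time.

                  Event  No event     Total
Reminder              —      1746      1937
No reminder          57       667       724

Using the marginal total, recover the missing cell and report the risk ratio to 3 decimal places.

The missing cell is in the exposed row: 1937 − 1746 = 191.
So a = 191, b = 1746, c = 57, d = 667.
RR = [a/(a+b)] / [c/(c+d)] = (191/1937) / (57/724) = 0.09861/0.07873 = 1.25247

1.252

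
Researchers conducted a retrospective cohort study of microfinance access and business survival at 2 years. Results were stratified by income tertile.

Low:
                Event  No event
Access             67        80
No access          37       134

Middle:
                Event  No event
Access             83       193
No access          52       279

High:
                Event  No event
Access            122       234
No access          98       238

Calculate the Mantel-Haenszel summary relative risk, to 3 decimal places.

RR_MH = Σ(aᵢ·n₀ᵢ/nᵢ) / Σ(cᵢ·n₁ᵢ/nᵢ), with n₁ᵢ = aᵢ+bᵢ (exposed), n₀ᵢ = cᵢ+dᵢ (unexposed), nᵢ = n₁ᵢ+n₀ᵢ.
Stratum 1 (Low): n₁ = 147, n₀ = 171, n = 318; a·n₀/n = 67·171/318 = 36.0283; c·n₁/n = 37·147/318 = 17.1038
Stratum 2 (Middle): n₁ = 276, n₀ = 331, n = 607; a·n₀/n = 83·331/607 = 45.2603; c·n₁/n = 52·276/607 = 23.6442
Stratum 3 (High): n₁ = 356, n₀ = 336, n = 692; a·n₀/n = 122·336/692 = 59.2370; c·n₁/n = 98·356/692 = 50.4162
RR_MH = (36.0283 + 45.2603 + 59.2370) / (17.1038 + 23.6442 + 50.4162) = 140.5256 / 91.1641 = 1.54146

1.541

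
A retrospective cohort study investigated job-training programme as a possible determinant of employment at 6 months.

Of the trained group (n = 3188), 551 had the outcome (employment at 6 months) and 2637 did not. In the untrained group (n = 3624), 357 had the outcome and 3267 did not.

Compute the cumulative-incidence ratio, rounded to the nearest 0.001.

1.754

From the description: a = 551, b = 2637, c = 357, d = 3267.
Risk in exposed = 551/3188 = 0.17284; risk in unexposed = 357/3624 = 0.09851.
RR = 0.17284 / 0.09851 = 1.75450
The risk among the exposed is 1.75 times that among the unexposed.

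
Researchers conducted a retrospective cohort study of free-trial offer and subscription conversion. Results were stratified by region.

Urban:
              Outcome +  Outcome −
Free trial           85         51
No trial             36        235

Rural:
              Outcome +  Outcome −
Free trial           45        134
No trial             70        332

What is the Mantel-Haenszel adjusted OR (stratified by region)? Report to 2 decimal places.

OR_MH = Σ(aᵢdᵢ/nᵢ) / Σ(bᵢcᵢ/nᵢ), where nᵢ is the stratum total.
Stratum 1 (Urban): n = 407; a·d/n = 85·235/407 = 49.0786; b·c/n = 51·36/407 = 4.5111
Stratum 2 (Rural): n = 581; a·d/n = 45·332/581 = 25.7143; b·c/n = 134·70/581 = 16.1446
OR_MH = (49.0786 + 25.7143) / (4.5111 + 16.1446) = 74.7929 / 20.6556 = 3.62094

3.62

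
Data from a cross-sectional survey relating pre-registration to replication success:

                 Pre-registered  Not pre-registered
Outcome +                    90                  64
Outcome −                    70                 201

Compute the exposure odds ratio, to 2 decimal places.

Reading the table with exposure as columns: a = 90 (Pre-registered, case), b = 70 (Pre-registered, non-case), c = 64 (Not pre-registered, case), d = 201.
OR = (a·d)/(b·c) = (90 × 201) / (70 × 64) = 18090 / 4480 = 4.03795
The odds of replication success are about 4.04 times as high in the pre-registered group.

4.04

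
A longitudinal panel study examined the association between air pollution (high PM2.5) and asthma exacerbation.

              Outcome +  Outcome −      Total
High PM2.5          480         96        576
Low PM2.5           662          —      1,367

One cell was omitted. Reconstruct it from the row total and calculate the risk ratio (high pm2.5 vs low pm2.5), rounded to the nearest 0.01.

The missing cell is in the unexposed row: 1367 − 662 = 705.
So a = 480, b = 96, c = 662, d = 705.
RR = [a/(a+b)] / [c/(c+d)] = (480/576) / (662/1367) = 0.83333/0.48427 = 1.72080

1.72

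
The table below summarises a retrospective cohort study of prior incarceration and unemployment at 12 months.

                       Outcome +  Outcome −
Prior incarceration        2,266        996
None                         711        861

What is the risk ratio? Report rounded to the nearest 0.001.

1.536

Cells: a = 2266, b = 996, c = 711, d = 861.
Risk in exposed = 2266/3262 = 0.69467; risk in unexposed = 711/1572 = 0.45229.
RR = 0.69467 / 0.45229 = 1.53589
The risk among the exposed is 1.54 times that among the unexposed.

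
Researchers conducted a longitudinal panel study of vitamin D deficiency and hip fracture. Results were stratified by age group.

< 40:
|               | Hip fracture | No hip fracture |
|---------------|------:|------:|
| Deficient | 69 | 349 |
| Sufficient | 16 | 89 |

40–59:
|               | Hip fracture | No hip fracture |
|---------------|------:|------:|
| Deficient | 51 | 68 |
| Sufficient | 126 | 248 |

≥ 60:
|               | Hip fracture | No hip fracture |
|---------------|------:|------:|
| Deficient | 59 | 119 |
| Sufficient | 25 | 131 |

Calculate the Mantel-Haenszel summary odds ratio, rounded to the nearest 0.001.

1.638

OR_MH = Σ(aᵢdᵢ/nᵢ) / Σ(bᵢcᵢ/nᵢ), where nᵢ is the stratum total.
Stratum 1 (< 40): n = 523; a·d/n = 69·89/523 = 11.7419; b·c/n = 349·16/523 = 10.6769
Stratum 2 (40–59): n = 493; a·d/n = 51·248/493 = 25.6552; b·c/n = 68·126/493 = 17.3793
Stratum 3 (≥ 60): n = 334; a·d/n = 59·131/334 = 23.1407; b·c/n = 119·25/334 = 8.9072
OR_MH = (11.7419 + 25.6552 + 23.1407) / (10.6769 + 17.3793 + 8.9072) = 60.5378 / 36.9634 = 1.63778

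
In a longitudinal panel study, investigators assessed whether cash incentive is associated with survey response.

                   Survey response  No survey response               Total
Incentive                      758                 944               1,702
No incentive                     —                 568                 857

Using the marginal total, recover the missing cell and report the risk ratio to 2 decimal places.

The missing cell is in the unexposed row: 857 − 568 = 289.
So a = 758, b = 944, c = 289, d = 568.
RR = [a/(a+b)] / [c/(c+d)] = (758/1702) / (289/857) = 0.44536/0.33722 = 1.32066

1.32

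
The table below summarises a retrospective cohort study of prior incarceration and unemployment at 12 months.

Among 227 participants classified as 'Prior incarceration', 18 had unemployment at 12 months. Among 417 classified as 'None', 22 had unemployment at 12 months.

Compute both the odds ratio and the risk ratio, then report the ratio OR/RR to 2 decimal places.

1.03

From the description: a = 18, b = 209, c = 22, d = 395.
OR = (18·395)/(209·22) = 7110/4598 = 1.54632
Risk in exposed = 18/227 = 0.07930; risk in unexposed = 22/417 = 0.05276; RR = 1.50300
OR/RR = 1.54632 / 1.50300 = 1.02882
The outcome is rare in both groups, so OR ≈ RR (ratio near 1).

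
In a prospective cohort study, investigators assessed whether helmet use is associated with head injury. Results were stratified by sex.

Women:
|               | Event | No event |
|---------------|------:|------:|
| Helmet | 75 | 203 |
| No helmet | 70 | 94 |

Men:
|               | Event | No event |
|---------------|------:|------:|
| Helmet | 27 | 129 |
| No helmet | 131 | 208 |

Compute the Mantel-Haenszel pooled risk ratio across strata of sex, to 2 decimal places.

0.54

RR_MH = Σ(aᵢ·n₀ᵢ/nᵢ) / Σ(cᵢ·n₁ᵢ/nᵢ), with n₁ᵢ = aᵢ+bᵢ (exposed), n₀ᵢ = cᵢ+dᵢ (unexposed), nᵢ = n₁ᵢ+n₀ᵢ.
Stratum 1 (Women): n₁ = 278, n₀ = 164, n = 442; a·n₀/n = 75·164/442 = 27.8281; c·n₁/n = 70·278/442 = 44.0271
Stratum 2 (Men): n₁ = 156, n₀ = 339, n = 495; a·n₀/n = 27·339/495 = 18.4909; c·n₁/n = 131·156/495 = 41.2848
RR_MH = (27.8281 + 18.4909) / (44.0271 + 41.2848) = 46.3190 / 85.3120 = 0.54294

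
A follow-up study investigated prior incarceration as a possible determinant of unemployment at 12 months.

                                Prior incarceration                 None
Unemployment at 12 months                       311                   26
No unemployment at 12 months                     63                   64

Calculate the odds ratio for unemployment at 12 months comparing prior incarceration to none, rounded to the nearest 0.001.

Reading the table with exposure as columns: a = 311 (Prior incarceration, case), b = 63 (Prior incarceration, non-case), c = 26 (None, case), d = 64.
OR = (a·d)/(b·c) = (311 × 64) / (63 × 26) = 19904 / 1638 = 12.15140
The odds of unemployment at 12 months are about 12.15 times as high in the prior incarceration group.

12.151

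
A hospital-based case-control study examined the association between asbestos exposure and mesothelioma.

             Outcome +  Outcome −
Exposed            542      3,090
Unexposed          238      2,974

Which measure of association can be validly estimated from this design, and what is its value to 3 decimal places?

Cells: a = 542, b = 3090, c = 238, d = 2974.
This is a hospital-based case-control study: participants were sampled on outcome status, so risks in the source population cannot be estimated directly — relative risk is not valid here. The odds ratio is the appropriate measure.
OR = (a·d)/(b·c) = (542 × 2974) / (3090 × 238) = 1611908 / 735420 = 2.19182

2.192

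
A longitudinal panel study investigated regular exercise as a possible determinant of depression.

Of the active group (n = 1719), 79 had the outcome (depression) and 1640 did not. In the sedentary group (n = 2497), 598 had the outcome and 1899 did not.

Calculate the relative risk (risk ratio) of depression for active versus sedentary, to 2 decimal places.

0.19

From the description: a = 79, b = 1640, c = 598, d = 1899.
Risk in exposed = 79/1719 = 0.04596; risk in unexposed = 598/2497 = 0.23949.
RR = 0.04596 / 0.23949 = 0.19190
The risk is 81% lower among the exposed than among the unexposed.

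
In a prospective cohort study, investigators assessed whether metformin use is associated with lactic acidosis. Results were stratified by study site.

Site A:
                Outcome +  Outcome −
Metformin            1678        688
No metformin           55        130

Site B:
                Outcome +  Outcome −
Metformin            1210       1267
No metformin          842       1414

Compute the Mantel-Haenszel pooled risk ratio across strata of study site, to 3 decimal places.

RR_MH = Σ(aᵢ·n₀ᵢ/nᵢ) / Σ(cᵢ·n₁ᵢ/nᵢ), with n₁ᵢ = aᵢ+bᵢ (exposed), n₀ᵢ = cᵢ+dᵢ (unexposed), nᵢ = n₁ᵢ+n₀ᵢ.
Stratum 1 (Site A): n₁ = 2366, n₀ = 185, n = 2551; a·n₀/n = 1678·185/2551 = 121.6895; c·n₁/n = 55·2366/2551 = 51.0114
Stratum 2 (Site B): n₁ = 2477, n₀ = 2256, n = 4733; a·n₀/n = 1210·2256/4733 = 576.7505; c·n₁/n = 842·2477/4733 = 440.6579
RR_MH = (121.6895 + 576.7505) / (51.0114 + 440.6579) = 698.4400 / 491.6693 = 1.42055

1.421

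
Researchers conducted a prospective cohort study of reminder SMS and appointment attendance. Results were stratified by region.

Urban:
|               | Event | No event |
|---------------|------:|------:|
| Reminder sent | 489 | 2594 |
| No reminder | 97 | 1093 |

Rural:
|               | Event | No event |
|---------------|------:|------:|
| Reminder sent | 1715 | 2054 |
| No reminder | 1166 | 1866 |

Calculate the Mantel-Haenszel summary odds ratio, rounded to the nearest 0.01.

1.45

OR_MH = Σ(aᵢdᵢ/nᵢ) / Σ(bᵢcᵢ/nᵢ), where nᵢ is the stratum total.
Stratum 1 (Urban): n = 4273; a·d/n = 489·1093/4273 = 125.0824; b·c/n = 2594·97/4273 = 58.8856
Stratum 2 (Rural): n = 6801; a·d/n = 1715·1866/6801 = 470.5470; b·c/n = 2054·1166/6801 = 352.1488
OR_MH = (125.0824 + 470.5470) / (58.8856 + 352.1488) = 595.6294 / 411.0344 = 1.44910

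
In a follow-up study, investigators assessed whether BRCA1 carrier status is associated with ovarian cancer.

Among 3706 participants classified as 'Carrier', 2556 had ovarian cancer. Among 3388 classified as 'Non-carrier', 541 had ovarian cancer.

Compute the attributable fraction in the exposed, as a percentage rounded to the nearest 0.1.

76.8

From the description: a = 2556, b = 1150, c = 541, d = 2847.
Risk in exposed = 2556/3706 = 0.68969; risk in unexposed = 541/3388 = 0.15968.
RR = 0.68969/0.15968 = 4.31918
AR% = (RR − 1)/RR × 100 = (4.31918 − 1)/4.31918 × 100 = 76.8475%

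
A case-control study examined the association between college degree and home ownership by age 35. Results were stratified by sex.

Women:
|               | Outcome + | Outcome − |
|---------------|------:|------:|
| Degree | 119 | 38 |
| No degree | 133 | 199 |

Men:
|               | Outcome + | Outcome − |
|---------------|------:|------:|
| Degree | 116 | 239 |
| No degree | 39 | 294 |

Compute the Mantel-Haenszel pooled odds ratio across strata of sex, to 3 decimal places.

OR_MH = Σ(aᵢdᵢ/nᵢ) / Σ(bᵢcᵢ/nᵢ), where nᵢ is the stratum total.
Stratum 1 (Women): n = 489; a·d/n = 119·199/489 = 48.4274; b·c/n = 38·133/489 = 10.3354
Stratum 2 (Men): n = 688; a·d/n = 116·294/688 = 49.5698; b·c/n = 239·39/688 = 13.5480
OR_MH = (48.4274 + 49.5698) / (10.3354 + 13.5480) = 97.9972 / 23.8833 = 4.10316

4.103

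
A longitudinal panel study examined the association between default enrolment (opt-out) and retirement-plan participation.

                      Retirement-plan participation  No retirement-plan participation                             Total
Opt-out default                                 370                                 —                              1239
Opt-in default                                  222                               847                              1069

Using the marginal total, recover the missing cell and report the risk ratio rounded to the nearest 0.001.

1.438

The missing cell is in the exposed row: 1239 − 370 = 869.
So a = 370, b = 869, c = 222, d = 847.
RR = [a/(a+b)] / [c/(c+d)] = (370/1239) / (222/1069) = 0.29863/0.20767 = 1.43799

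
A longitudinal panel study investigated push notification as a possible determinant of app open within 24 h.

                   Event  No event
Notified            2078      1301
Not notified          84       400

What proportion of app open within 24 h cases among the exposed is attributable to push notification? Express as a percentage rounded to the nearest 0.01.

71.78

Cells: a = 2078, b = 1301, c = 84, d = 400.
Risk in exposed = 2078/3379 = 0.61497; risk in unexposed = 84/484 = 0.17355.
RR = 0.61497/0.17355 = 3.54343
AR% = (RR − 1)/RR × 100 = (3.54343 − 1)/3.54343 × 100 = 71.7787%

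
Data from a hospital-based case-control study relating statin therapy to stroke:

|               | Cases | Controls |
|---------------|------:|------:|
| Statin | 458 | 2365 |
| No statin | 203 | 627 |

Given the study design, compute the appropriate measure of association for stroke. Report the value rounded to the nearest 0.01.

Cells: a = 458, b = 2365, c = 203, d = 627.
This is a hospital-based case-control study: participants were sampled on outcome status, so risks in the source population cannot be estimated directly — relative risk is not valid here. The odds ratio is the appropriate measure.
OR = (a·d)/(b·c) = (458 × 627) / (2365 × 203) = 287166 / 480095 = 0.59814

0.60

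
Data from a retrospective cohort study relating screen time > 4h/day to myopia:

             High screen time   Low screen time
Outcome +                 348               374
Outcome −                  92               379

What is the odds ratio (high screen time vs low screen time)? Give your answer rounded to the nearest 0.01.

3.83

Reading the table with exposure as columns: a = 348 (High screen time, case), b = 92 (High screen time, non-case), c = 374 (Low screen time, case), d = 379.
OR = (a·d)/(b·c) = (348 × 379) / (92 × 374) = 131892 / 34408 = 3.83318
The odds of myopia are about 3.83 times as high in the high screen time group.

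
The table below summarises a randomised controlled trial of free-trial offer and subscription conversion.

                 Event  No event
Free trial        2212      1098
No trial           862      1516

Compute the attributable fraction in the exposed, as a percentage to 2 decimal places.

Cells: a = 2212, b = 1098, c = 862, d = 1516.
Risk in exposed = 2212/3310 = 0.66828; risk in unexposed = 862/2378 = 0.36249.
RR = 0.66828/0.36249 = 1.84358
AR% = (RR − 1)/RR × 100 = (1.84358 − 1)/1.84358 × 100 = 45.7577%

45.76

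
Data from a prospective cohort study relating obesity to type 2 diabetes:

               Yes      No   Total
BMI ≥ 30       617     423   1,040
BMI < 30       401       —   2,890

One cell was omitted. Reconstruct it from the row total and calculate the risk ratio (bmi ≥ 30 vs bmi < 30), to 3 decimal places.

The missing cell is in the unexposed row: 2890 − 401 = 2489.
So a = 617, b = 423, c = 401, d = 2489.
RR = [a/(a+b)] / [c/(c+d)] = (617/1040) / (401/2890) = 0.59327/0.13875 = 4.27568

4.276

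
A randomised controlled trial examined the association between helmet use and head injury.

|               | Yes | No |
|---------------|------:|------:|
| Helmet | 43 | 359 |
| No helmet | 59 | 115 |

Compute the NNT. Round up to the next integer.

Risk in treated group = 43/402 = 0.10697; risk in control = 59/174 = 0.33908.
Absolute risk reduction = 0.33908 − 0.10697 = 0.23212
NNT = 1 / ARR = 1 / 0.23212 = 4.308 → round up → 5

5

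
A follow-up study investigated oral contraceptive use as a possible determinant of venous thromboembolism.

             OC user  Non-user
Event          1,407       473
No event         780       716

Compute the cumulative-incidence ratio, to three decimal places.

1.617

Reading the table with exposure as columns: a = 1407 (OC user, case), b = 780 (OC user, non-case), c = 473 (Non-user, case), d = 716.
Risk in exposed = 1407/2187 = 0.64335; risk in unexposed = 473/1189 = 0.39781.
RR = 0.64335 / 0.39781 = 1.61721
The risk among the exposed is 1.62 times that among the unexposed.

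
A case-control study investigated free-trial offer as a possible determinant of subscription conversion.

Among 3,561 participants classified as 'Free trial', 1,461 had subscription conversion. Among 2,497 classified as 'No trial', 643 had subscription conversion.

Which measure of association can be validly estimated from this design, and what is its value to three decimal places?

From the description: a = 1461, b = 2100, c = 643, d = 1854.
This is a case-control study: participants were sampled on outcome status, so risks in the source population cannot be estimated directly — relative risk is not valid here. The odds ratio is the appropriate measure.
OR = (a·d)/(b·c) = (1461 × 1854) / (2100 × 643) = 2708694 / 1350300 = 2.00599

2.006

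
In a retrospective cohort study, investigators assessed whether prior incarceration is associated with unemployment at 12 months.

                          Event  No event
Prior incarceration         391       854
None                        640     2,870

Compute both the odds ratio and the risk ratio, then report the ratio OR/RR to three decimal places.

Cells: a = 391, b = 854, c = 640, d = 2870.
OR = (391·2870)/(854·640) = 1122170/546560 = 2.05315
Risk in exposed = 391/1245 = 0.31406; risk in unexposed = 640/3510 = 0.18234; RR = 1.72240
OR/RR = 2.05315 / 1.72240 = 1.19203
The outcome is not rare, so the OR lies further from 1 than the RR.

1.192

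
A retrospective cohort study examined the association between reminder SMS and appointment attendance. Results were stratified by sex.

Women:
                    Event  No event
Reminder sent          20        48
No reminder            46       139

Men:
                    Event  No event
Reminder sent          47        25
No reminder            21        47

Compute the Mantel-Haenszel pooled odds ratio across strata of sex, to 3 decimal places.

2.145

OR_MH = Σ(aᵢdᵢ/nᵢ) / Σ(bᵢcᵢ/nᵢ), where nᵢ is the stratum total.
Stratum 1 (Women): n = 253; a·d/n = 20·139/253 = 10.9881; b·c/n = 48·46/253 = 8.7273
Stratum 2 (Men): n = 140; a·d/n = 47·47/140 = 15.7786; b·c/n = 25·21/140 = 3.7500
OR_MH = (10.9881 + 15.7786) / (8.7273 + 3.7500) = 26.7667 / 12.4773 = 2.14524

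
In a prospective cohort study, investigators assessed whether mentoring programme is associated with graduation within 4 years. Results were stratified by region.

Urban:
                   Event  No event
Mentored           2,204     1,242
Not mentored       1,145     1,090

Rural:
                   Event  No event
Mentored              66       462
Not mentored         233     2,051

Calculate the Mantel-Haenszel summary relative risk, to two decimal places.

1.25

RR_MH = Σ(aᵢ·n₀ᵢ/nᵢ) / Σ(cᵢ·n₁ᵢ/nᵢ), with n₁ᵢ = aᵢ+bᵢ (exposed), n₀ᵢ = cᵢ+dᵢ (unexposed), nᵢ = n₁ᵢ+n₀ᵢ.
Stratum 1 (Urban): n₁ = 3446, n₀ = 2235, n = 5681; a·n₀/n = 2204·2235/5681 = 867.0903; c·n₁/n = 1145·3446/5681 = 694.5379
Stratum 2 (Rural): n₁ = 528, n₀ = 2284, n = 2812; a·n₀/n = 66·2284/2812 = 53.6074; c·n₁/n = 233·528/2812 = 43.7496
RR_MH = (867.0903 + 53.6074) / (694.5379 + 43.7496) = 920.6977 / 738.2876 = 1.24707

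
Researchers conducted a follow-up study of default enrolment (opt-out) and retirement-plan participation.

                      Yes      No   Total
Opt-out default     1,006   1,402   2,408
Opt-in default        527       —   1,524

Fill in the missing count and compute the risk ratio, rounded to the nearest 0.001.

1.208

The missing cell is in the unexposed row: 1524 − 527 = 997.
So a = 1006, b = 1402, c = 527, d = 997.
RR = [a/(a+b)] / [c/(c+d)] = (1006/2408) / (527/1524) = 0.41777/0.34580 = 1.20814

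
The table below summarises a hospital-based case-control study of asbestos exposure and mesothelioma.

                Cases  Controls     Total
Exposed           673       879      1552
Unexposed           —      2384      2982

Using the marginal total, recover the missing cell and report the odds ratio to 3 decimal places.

The missing cell is in the unexposed row: 2982 − 2384 = 598.
So a = 673, b = 879, c = 598, d = 2384.
OR = (a·d)/(b·c) = (673 × 2384) / (879 × 598) = 1604432 / 525642 = 3.05233

3.052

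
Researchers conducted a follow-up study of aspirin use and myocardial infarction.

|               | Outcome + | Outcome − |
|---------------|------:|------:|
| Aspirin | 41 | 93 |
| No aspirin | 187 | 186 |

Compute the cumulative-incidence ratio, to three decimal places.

Cells: a = 41, b = 93, c = 187, d = 186.
Risk in exposed = 41/134 = 0.30597; risk in unexposed = 187/373 = 0.50134.
RR = 0.30597 / 0.50134 = 0.61030
The risk is 39% lower among the exposed than among the unexposed.

0.610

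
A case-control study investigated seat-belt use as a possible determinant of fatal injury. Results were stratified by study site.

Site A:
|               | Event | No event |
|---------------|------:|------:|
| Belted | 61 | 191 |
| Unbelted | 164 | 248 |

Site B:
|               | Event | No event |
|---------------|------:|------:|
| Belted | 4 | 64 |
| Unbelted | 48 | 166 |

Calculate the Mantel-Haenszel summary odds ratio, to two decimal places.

OR_MH = Σ(aᵢdᵢ/nᵢ) / Σ(bᵢcᵢ/nᵢ), where nᵢ is the stratum total.
Stratum 1 (Site A): n = 664; a·d/n = 61·248/664 = 22.7831; b·c/n = 191·164/664 = 47.1747
Stratum 2 (Site B): n = 282; a·d/n = 4·166/282 = 2.3546; b·c/n = 64·48/282 = 10.8936
OR_MH = (22.7831 + 2.3546) / (47.1747 + 10.8936) = 25.1377 / 58.0683 = 0.43290

0.43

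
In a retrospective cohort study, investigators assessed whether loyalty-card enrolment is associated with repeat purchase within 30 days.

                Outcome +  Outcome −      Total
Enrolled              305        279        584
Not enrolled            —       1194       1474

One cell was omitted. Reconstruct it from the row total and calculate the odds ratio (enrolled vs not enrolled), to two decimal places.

The missing cell is in the unexposed row: 1474 − 1194 = 280.
So a = 305, b = 279, c = 280, d = 1194.
OR = (a·d)/(b·c) = (305 × 1194) / (279 × 280) = 364170 / 78120 = 4.66167

4.66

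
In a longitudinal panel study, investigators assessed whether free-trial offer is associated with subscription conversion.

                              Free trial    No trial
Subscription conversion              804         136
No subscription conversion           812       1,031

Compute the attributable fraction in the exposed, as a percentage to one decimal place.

Reading the table with exposure as columns: a = 804 (Free trial, case), b = 812 (Free trial, non-case), c = 136 (No trial, case), d = 1031.
Risk in exposed = 804/1616 = 0.49752; risk in unexposed = 136/1167 = 0.11654.
RR = 0.49752/0.11654 = 4.26920
AR% = (RR − 1)/RR × 100 = (4.26920 − 1)/4.26920 × 100 = 76.5764%

76.6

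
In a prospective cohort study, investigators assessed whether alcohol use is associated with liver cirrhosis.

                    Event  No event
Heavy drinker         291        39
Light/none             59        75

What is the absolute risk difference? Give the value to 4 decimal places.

0.4415

Cells: a = 291, b = 39, c = 59, d = 75.
Risk in exposed = 291/330 = 0.881818; risk in unexposed = 59/134 = 0.440299.
Risk difference = 0.881818 − 0.440299 = 0.441520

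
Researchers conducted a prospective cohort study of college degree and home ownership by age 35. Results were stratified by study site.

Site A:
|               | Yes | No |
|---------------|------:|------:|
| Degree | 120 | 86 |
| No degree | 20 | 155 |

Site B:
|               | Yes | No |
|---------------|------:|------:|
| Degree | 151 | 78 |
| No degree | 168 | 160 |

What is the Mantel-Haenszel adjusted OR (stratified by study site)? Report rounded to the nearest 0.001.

OR_MH = Σ(aᵢdᵢ/nᵢ) / Σ(bᵢcᵢ/nᵢ), where nᵢ is the stratum total.
Stratum 1 (Site A): n = 381; a·d/n = 120·155/381 = 48.8189; b·c/n = 86·20/381 = 4.5144
Stratum 2 (Site B): n = 557; a·d/n = 151·160/557 = 43.3752; b·c/n = 78·168/557 = 23.5260
OR_MH = (48.8189 + 43.3752) / (4.5144 + 23.5260) = 92.1941 / 28.0405 = 3.28790

3.288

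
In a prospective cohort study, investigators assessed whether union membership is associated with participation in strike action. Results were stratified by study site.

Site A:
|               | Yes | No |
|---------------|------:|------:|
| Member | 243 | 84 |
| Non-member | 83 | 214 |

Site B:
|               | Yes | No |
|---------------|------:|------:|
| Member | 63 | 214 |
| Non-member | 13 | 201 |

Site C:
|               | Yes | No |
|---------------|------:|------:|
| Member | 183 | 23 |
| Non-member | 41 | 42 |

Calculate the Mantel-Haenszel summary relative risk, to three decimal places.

2.444

RR_MH = Σ(aᵢ·n₀ᵢ/nᵢ) / Σ(cᵢ·n₁ᵢ/nᵢ), with n₁ᵢ = aᵢ+bᵢ (exposed), n₀ᵢ = cᵢ+dᵢ (unexposed), nᵢ = n₁ᵢ+n₀ᵢ.
Stratum 1 (Site A): n₁ = 327, n₀ = 297, n = 624; a·n₀/n = 243·297/624 = 115.6587; c·n₁/n = 83·327/624 = 43.4952
Stratum 2 (Site B): n₁ = 277, n₀ = 214, n = 491; a·n₀/n = 63·214/491 = 27.4582; c·n₁/n = 13·277/491 = 7.3340
Stratum 3 (Site C): n₁ = 206, n₀ = 83, n = 289; a·n₀/n = 183·83/289 = 52.5571; c·n₁/n = 41·206/289 = 29.2249
RR_MH = (115.6587 + 27.4582 + 52.5571) / (43.4952 + 7.3340 + 29.2249) = 195.6740 / 80.0541 = 2.44427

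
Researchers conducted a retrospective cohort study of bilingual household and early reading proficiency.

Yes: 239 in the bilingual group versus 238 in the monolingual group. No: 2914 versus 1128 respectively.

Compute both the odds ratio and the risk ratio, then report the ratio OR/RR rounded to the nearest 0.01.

0.89

From the description: a = 239, b = 2914, c = 238, d = 1128.
OR = (239·1128)/(2914·238) = 269592/693532 = 0.38872
Risk in exposed = 239/3153 = 0.07580; risk in unexposed = 238/1366 = 0.17423; RR = 0.43506
OR/RR = 0.38872 / 0.43506 = 0.89350
The outcome is not rare, so the OR lies further from 1 than the RR.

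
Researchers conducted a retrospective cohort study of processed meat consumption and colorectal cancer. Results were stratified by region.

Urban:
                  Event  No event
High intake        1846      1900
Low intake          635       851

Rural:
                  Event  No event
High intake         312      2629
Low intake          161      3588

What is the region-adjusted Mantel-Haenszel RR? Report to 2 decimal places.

RR_MH = Σ(aᵢ·n₀ᵢ/nᵢ) / Σ(cᵢ·n₁ᵢ/nᵢ), with n₁ᵢ = aᵢ+bᵢ (exposed), n₀ᵢ = cᵢ+dᵢ (unexposed), nᵢ = n₁ᵢ+n₀ᵢ.
Stratum 1 (Urban): n₁ = 3746, n₀ = 1486, n = 5232; a·n₀/n = 1846·1486/5232 = 524.3035; c·n₁/n = 635·3746/5232 = 454.6464
Stratum 2 (Rural): n₁ = 2941, n₀ = 3749, n = 6690; a·n₀/n = 312·3749/6690 = 174.8413; c·n₁/n = 161·2941/6690 = 70.7774
RR_MH = (524.3035 + 174.8413) / (454.6464 + 70.7774) = 699.1448 / 525.4238 = 1.33063

1.33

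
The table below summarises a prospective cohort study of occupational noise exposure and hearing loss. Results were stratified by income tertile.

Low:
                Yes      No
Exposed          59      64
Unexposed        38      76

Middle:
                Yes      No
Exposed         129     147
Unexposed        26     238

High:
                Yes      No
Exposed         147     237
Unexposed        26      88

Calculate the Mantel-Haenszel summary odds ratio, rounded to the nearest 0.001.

OR_MH = Σ(aᵢdᵢ/nᵢ) / Σ(bᵢcᵢ/nᵢ), where nᵢ is the stratum total.
Stratum 1 (Low): n = 237; a·d/n = 59·76/237 = 18.9198; b·c/n = 64·38/237 = 10.2616
Stratum 2 (Middle): n = 540; a·d/n = 129·238/540 = 56.8556; b·c/n = 147·26/540 = 7.0778
Stratum 3 (High): n = 498; a·d/n = 147·88/498 = 25.9759; b·c/n = 237·26/498 = 12.3735
OR_MH = (18.9198 + 56.8556 + 25.9759) / (10.2616 + 7.0778 + 12.3735) = 101.7513 / 29.7129 = 3.42448

3.424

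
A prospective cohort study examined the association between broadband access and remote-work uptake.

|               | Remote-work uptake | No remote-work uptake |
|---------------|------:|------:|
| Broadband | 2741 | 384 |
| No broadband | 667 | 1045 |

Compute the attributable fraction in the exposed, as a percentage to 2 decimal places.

Cells: a = 2741, b = 384, c = 667, d = 1045.
Risk in exposed = 2741/3125 = 0.87712; risk in unexposed = 667/1712 = 0.38960.
RR = 0.87712/0.38960 = 2.25132
AR% = (RR − 1)/RR × 100 = (2.25132 − 1)/2.25132 × 100 = 55.5816%

55.58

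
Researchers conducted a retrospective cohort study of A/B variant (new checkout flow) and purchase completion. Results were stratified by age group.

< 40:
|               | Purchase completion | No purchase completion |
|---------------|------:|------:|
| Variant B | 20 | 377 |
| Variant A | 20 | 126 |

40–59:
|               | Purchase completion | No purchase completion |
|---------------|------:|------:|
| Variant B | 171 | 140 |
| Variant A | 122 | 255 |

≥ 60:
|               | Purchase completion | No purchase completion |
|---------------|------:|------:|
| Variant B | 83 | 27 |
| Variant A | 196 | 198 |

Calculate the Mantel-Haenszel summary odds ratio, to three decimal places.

2.045

OR_MH = Σ(aᵢdᵢ/nᵢ) / Σ(bᵢcᵢ/nᵢ), where nᵢ is the stratum total.
Stratum 1 (< 40): n = 543; a·d/n = 20·126/543 = 4.6409; b·c/n = 377·20/543 = 13.8858
Stratum 2 (40–59): n = 688; a·d/n = 171·255/688 = 63.3794; b·c/n = 140·122/688 = 24.8256
Stratum 3 (≥ 60): n = 504; a·d/n = 83·198/504 = 32.6071; b·c/n = 27·196/504 = 10.5000
OR_MH = (4.6409 + 63.3794 + 32.6071) / (13.8858 + 24.8256 + 10.5000) = 100.6274 / 49.2114 = 2.04480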